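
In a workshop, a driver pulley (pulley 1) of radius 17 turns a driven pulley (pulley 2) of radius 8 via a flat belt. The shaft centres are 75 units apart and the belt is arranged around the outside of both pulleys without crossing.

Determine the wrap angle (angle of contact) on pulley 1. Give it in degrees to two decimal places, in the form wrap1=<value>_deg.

wrap1=193.78_deg

open belt: β = asin((r2−r1)/C) = asin(-9/75) = -6.8921°
wrap1 = π − 2β = 193.7842°
wrap2 = π + 2β = 166.2158°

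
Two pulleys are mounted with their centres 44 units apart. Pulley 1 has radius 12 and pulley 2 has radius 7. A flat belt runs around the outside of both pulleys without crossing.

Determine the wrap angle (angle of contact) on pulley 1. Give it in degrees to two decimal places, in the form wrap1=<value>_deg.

wrap1=193.05_deg

open belt: β = asin((r2−r1)/C) = asin(-5/44) = -6.5250°
wrap1 = π − 2β = 193.0500°
wrap2 = π + 2β = 166.9500°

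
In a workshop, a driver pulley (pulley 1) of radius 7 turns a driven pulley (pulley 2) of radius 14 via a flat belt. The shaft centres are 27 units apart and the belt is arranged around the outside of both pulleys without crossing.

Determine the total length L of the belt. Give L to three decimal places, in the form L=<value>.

open belt: β = asin((r2−r1)/C) = asin(7/27) = 15.0261°
wrap1 = π − 2β = 149.9478°
wrap2 = π + 2β = 210.0522°
tangent length = C·cosβ = 26.0768
L = r1·wrap1 + r2·wrap2 + 2·C·cosβ = 7·2.6171 + 14·3.6661 + 2·26.0768 = 121.7986

L=121.799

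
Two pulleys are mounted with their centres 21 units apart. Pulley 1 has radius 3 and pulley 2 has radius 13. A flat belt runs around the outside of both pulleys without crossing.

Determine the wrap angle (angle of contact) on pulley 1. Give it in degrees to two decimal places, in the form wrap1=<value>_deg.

wrap1=123.13_deg

open belt: β = asin((r2−r1)/C) = asin(10/21) = 28.4369°
wrap1 = π − 2β = 123.1262°
wrap2 = π + 2β = 236.8738°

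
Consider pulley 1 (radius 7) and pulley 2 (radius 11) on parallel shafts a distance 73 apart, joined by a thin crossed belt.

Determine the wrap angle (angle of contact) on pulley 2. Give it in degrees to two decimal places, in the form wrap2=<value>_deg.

crossed belt: β = asin((r1+r2)/C) = asin(18/73) = 14.2750°
wrap1 = wrap2 = π + 2β = 208.5499°

wrap2=208.55_deg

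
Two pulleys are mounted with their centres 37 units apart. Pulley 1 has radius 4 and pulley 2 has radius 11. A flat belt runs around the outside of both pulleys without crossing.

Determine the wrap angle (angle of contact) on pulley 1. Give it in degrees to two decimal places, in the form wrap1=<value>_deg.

wrap1=158.19_deg

open belt: β = asin((r2−r1)/C) = asin(7/37) = 10.9055°
wrap1 = π − 2β = 158.1891°
wrap2 = π + 2β = 201.8109°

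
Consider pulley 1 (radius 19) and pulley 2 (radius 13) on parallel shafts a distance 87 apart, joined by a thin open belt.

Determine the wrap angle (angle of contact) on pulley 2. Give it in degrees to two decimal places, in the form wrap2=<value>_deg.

open belt: β = asin((r2−r1)/C) = asin(-6/87) = -3.9546°
wrap1 = π − 2β = 187.9091°
wrap2 = π + 2β = 172.0909°

wrap2=172.09_deg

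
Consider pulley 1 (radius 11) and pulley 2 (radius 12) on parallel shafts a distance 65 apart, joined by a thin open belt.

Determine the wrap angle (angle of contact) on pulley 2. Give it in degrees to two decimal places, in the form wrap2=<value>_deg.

open belt: β = asin((r2−r1)/C) = asin(1/65) = 0.8815°
wrap1 = π − 2β = 178.2370°
wrap2 = π + 2β = 181.7630°

wrap2=181.76_deg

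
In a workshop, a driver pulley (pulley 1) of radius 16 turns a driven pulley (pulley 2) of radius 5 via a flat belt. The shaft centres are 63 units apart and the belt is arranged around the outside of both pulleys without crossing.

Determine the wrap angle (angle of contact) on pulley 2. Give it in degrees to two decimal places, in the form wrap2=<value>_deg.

wrap2=159.89_deg

open belt: β = asin((r2−r1)/C) = asin(-11/63) = -10.0556°
wrap1 = π − 2β = 200.1111°
wrap2 = π + 2β = 159.8889°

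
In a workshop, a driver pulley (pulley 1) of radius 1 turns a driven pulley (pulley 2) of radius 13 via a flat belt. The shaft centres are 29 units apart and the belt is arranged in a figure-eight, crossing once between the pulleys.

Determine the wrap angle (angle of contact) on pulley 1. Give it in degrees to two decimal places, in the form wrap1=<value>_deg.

crossed belt: β = asin((r1+r2)/C) = asin(14/29) = 28.8657°
wrap1 = wrap2 = π + 2β = 237.7315°

wrap1=237.73_deg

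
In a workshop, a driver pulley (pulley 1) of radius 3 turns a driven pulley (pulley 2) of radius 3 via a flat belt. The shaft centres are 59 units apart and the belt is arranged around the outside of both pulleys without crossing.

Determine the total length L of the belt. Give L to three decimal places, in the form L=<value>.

open belt: β = asin((r2−r1)/C) = asin(0/59) = 0.0000°
wrap1 = π − 2β = 180.0000°
wrap2 = π + 2β = 180.0000°
tangent length = C·cosβ = 59.0000
L = r1·wrap1 + r2·wrap2 + 2·C·cosβ = 3·3.1416 + 3·3.1416 + 2·59.0000 = 136.8496

L=136.850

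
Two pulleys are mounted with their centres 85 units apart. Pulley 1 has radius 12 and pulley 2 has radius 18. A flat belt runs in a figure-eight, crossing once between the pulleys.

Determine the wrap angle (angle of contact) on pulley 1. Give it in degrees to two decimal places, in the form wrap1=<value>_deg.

wrap1=221.33_deg

crossed belt: β = asin((r1+r2)/C) = asin(30/85) = 20.6673°
wrap1 = wrap2 = π + 2β = 221.3346°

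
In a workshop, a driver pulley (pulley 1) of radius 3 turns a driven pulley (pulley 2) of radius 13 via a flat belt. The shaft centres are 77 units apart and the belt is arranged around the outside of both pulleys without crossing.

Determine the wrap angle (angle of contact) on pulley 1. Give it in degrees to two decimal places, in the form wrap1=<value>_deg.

open belt: β = asin((r2−r1)/C) = asin(10/77) = 7.4621°
wrap1 = π − 2β = 165.0758°
wrap2 = π + 2β = 194.9242°

wrap1=165.08_deg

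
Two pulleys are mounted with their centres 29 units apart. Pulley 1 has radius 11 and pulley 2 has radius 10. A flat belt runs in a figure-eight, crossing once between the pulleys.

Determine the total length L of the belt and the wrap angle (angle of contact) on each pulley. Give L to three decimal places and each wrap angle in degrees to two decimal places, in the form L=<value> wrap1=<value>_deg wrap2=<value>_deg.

L=139.984 wrap1=272.79_deg wrap2=272.79_deg

crossed belt: β = asin((r1+r2)/C) = asin(21/29) = 46.3972°
wrap1 = wrap2 = π + 2β = 272.7944°
tangent length = C·cosβ = 20.0000
L = (r1+r2)·wrap + 2·C·cosβ = 21·4.7612 + 2·20.0000 = 139.9844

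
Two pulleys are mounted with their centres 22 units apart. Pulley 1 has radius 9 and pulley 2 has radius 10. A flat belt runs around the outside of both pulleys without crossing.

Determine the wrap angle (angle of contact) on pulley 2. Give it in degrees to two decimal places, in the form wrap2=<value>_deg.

open belt: β = asin((r2−r1)/C) = asin(1/22) = 2.6053°
wrap1 = π − 2β = 174.7895°
wrap2 = π + 2β = 185.2105°

wrap2=185.21_deg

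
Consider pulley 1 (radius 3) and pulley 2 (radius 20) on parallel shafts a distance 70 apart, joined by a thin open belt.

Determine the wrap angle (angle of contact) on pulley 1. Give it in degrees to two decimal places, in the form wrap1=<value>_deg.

wrap1=151.89_deg

open belt: β = asin((r2−r1)/C) = asin(17/70) = 14.0552°
wrap1 = π − 2β = 151.8895°
wrap2 = π + 2β = 208.1105°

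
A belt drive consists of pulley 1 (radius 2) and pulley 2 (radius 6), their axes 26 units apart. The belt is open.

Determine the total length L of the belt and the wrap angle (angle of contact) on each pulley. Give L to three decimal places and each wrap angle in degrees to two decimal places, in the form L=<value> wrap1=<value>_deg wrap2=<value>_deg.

L=77.749 wrap1=162.30_deg wrap2=197.70_deg

open belt: β = asin((r2−r1)/C) = asin(4/26) = 8.8499°
wrap1 = π − 2β = 162.3002°
wrap2 = π + 2β = 197.6998°
tangent length = C·cosβ = 25.6905
L = r1·wrap1 + r2·wrap2 + 2·C·cosβ = 2·2.8327 + 6·3.4505 + 2·25.6905 = 77.7493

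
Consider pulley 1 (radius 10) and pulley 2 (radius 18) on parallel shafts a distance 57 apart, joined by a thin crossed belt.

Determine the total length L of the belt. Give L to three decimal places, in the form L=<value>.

crossed belt: β = asin((r1+r2)/C) = asin(28/57) = 29.4213°
wrap1 = wrap2 = π + 2β = 238.8427°
tangent length = C·cosβ = 49.6488
L = (r1+r2)·wrap + 2·C·cosβ = 28·4.1686 + 2·49.6488 = 216.0181

L=216.018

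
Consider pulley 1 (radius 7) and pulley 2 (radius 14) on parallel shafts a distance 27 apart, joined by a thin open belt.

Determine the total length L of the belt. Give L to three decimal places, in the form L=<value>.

open belt: β = asin((r2−r1)/C) = asin(7/27) = 15.0261°
wrap1 = π − 2β = 149.9478°
wrap2 = π + 2β = 210.0522°
tangent length = C·cosβ = 26.0768
L = r1·wrap1 + r2·wrap2 + 2·C·cosβ = 7·2.6171 + 14·3.6661 + 2·26.0768 = 121.7986

L=121.799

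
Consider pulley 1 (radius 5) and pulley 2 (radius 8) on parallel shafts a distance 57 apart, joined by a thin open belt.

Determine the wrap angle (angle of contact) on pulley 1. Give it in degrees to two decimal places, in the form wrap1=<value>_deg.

wrap1=173.97_deg

open belt: β = asin((r2−r1)/C) = asin(3/57) = 3.0170°
wrap1 = π − 2β = 173.9661°
wrap2 = π + 2β = 186.0339°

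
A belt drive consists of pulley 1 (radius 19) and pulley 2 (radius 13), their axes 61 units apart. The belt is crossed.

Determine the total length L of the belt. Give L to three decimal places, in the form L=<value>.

crossed belt: β = asin((r1+r2)/C) = asin(32/61) = 31.6407°
wrap1 = wrap2 = π + 2β = 243.2813°
tangent length = C·cosβ = 51.9326
L = (r1+r2)·wrap + 2·C·cosβ = 32·4.2461 + 2·51.9326 = 239.7392

L=239.739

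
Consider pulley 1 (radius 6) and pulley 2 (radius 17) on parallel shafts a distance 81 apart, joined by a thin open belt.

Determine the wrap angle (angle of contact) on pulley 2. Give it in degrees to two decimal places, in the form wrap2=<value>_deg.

wrap2=195.61_deg

open belt: β = asin((r2−r1)/C) = asin(11/81) = 7.8050°
wrap1 = π − 2β = 164.3899°
wrap2 = π + 2β = 195.6101°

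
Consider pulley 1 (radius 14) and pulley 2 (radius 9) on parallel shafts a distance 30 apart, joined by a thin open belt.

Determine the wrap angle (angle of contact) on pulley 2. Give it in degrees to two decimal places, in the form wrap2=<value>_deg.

wrap2=160.81_deg

open belt: β = asin((r2−r1)/C) = asin(-5/30) = -9.5941°
wrap1 = π − 2β = 199.1881°
wrap2 = π + 2β = 160.8119°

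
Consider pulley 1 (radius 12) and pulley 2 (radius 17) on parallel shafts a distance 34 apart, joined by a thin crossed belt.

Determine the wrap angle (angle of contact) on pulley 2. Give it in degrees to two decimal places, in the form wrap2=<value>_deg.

wrap2=297.07_deg

crossed belt: β = asin((r1+r2)/C) = asin(29/34) = 58.5330°
wrap1 = wrap2 = π + 2β = 297.0660°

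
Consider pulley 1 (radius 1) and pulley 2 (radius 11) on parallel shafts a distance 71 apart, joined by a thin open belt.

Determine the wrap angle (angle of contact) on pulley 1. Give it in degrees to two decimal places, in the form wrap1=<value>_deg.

wrap1=163.81_deg

open belt: β = asin((r2−r1)/C) = asin(10/71) = 8.0967°
wrap1 = π − 2β = 163.8065°
wrap2 = π + 2β = 196.1935°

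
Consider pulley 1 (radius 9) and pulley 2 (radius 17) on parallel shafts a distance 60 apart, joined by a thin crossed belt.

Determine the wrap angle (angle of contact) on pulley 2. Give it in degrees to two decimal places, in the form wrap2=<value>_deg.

crossed belt: β = asin((r1+r2)/C) = asin(26/60) = 25.6793°
wrap1 = wrap2 = π + 2β = 231.3586°

wrap2=231.36_deg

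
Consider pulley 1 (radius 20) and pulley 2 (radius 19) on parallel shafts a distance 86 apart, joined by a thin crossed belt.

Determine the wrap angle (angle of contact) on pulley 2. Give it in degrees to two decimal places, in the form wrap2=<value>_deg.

wrap2=233.94_deg

crossed belt: β = asin((r1+r2)/C) = asin(39/86) = 26.9677°
wrap1 = wrap2 = π + 2β = 233.9354°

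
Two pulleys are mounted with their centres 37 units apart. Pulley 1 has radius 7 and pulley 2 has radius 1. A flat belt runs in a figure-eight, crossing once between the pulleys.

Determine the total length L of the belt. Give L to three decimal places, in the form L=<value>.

L=100.869

crossed belt: β = asin((r1+r2)/C) = asin(8/37) = 12.4869°
wrap1 = wrap2 = π + 2β = 204.9738°
tangent length = C·cosβ = 36.1248
L = (r1+r2)·wrap + 2·C·cosβ = 8·3.5775 + 2·36.1248 = 100.8693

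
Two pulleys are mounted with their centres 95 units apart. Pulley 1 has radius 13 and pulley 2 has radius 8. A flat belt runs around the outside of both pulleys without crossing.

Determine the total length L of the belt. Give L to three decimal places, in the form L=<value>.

open belt: β = asin((r2−r1)/C) = asin(-5/95) = -3.0170°
wrap1 = π − 2β = 186.0339°
wrap2 = π + 2β = 173.9661°
tangent length = C·cosβ = 94.8683
L = r1·wrap1 + r2·wrap2 + 2·C·cosβ = 13·3.2469 + 8·3.0363 + 2·94.8683 = 256.2367

L=256.237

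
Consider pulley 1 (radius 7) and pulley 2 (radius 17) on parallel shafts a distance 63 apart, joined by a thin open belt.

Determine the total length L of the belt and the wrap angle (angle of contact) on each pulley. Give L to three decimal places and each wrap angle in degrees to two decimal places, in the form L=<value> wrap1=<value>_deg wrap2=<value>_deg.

open belt: β = asin((r2−r1)/C) = asin(10/63) = 9.1332°
wrap1 = π − 2β = 161.7336°
wrap2 = π + 2β = 198.2664°
tangent length = C·cosβ = 62.2013
L = r1·wrap1 + r2·wrap2 + 2·C·cosβ = 7·2.8228 + 17·3.4604 + 2·62.2013 = 202.9889

L=202.989 wrap1=161.73_deg wrap2=198.27_deg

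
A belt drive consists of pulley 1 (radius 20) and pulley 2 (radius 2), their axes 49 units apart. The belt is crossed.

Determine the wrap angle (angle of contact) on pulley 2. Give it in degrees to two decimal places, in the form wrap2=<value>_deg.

crossed belt: β = asin((r1+r2)/C) = asin(22/49) = 26.6782°
wrap1 = wrap2 = π + 2β = 233.3565°

wrap2=233.36_deg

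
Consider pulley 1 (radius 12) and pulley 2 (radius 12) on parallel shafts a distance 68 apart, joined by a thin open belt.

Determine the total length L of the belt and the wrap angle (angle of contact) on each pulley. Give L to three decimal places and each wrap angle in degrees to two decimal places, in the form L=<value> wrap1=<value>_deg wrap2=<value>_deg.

open belt: β = asin((r2−r1)/C) = asin(0/68) = 0.0000°
wrap1 = π − 2β = 180.0000°
wrap2 = π + 2β = 180.0000°
tangent length = C·cosβ = 68.0000
L = r1·wrap1 + r2·wrap2 + 2·C·cosβ = 12·3.1416 + 12·3.1416 + 2·68.0000 = 211.3982

L=211.398 wrap1=180.00_deg wrap2=180.00_deg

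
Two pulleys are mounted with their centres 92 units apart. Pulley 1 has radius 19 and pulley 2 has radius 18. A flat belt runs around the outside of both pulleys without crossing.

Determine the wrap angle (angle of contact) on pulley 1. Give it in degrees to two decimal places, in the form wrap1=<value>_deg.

open belt: β = asin((r2−r1)/C) = asin(-1/92) = -0.6228°
wrap1 = π − 2β = 181.2456°
wrap2 = π + 2β = 178.7544°

wrap1=181.25_deg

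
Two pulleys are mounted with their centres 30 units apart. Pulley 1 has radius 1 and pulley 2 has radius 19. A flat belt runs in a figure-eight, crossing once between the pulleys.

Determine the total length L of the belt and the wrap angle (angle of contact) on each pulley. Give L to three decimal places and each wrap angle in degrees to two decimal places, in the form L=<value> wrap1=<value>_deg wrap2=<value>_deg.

crossed belt: β = asin((r1+r2)/C) = asin(20/30) = 41.8103°
wrap1 = wrap2 = π + 2β = 263.6206°
tangent length = C·cosβ = 22.3607
L = (r1+r2)·wrap + 2·C·cosβ = 20·4.6010 + 2·22.3607 = 136.7423

L=136.742 wrap1=263.62_deg wrap2=263.62_deg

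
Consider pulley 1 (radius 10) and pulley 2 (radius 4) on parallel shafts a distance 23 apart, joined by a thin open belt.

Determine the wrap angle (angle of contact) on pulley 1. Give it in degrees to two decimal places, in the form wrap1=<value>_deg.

open belt: β = asin((r2−r1)/C) = asin(-6/23) = -15.1217°
wrap1 = π − 2β = 210.2433°
wrap2 = π + 2β = 149.7567°

wrap1=210.24_deg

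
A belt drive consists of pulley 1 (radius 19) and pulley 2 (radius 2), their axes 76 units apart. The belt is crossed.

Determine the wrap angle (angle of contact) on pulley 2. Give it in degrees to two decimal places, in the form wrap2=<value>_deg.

wrap2=212.08_deg

crossed belt: β = asin((r1+r2)/C) = asin(21/76) = 16.0404°
wrap1 = wrap2 = π + 2β = 212.0809°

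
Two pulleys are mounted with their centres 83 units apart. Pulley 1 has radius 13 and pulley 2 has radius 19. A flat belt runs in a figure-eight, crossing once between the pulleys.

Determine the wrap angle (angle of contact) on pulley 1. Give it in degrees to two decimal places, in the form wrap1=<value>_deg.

crossed belt: β = asin((r1+r2)/C) = asin(32/83) = 22.6774°
wrap1 = wrap2 = π + 2β = 225.3548°

wrap1=225.35_deg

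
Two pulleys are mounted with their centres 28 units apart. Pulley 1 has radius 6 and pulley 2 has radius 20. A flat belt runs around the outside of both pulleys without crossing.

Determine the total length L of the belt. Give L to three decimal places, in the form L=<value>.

L=144.840

open belt: β = asin((r2−r1)/C) = asin(14/28) = 30.0000°
wrap1 = π − 2β = 120.0000°
wrap2 = π + 2β = 240.0000°
tangent length = C·cosβ = 24.2487
L = r1·wrap1 + r2·wrap2 + 2·C·cosβ = 6·2.0944 + 20·4.1888 + 2·24.2487 = 144.8396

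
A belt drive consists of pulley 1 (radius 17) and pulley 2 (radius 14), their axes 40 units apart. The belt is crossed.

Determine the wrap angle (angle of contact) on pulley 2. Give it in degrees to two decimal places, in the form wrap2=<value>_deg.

crossed belt: β = asin((r1+r2)/C) = asin(31/40) = 50.8050°
wrap1 = wrap2 = π + 2β = 281.6101°

wrap2=281.61_deg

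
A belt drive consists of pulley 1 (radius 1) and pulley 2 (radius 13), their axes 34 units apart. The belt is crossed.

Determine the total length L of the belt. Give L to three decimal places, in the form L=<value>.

crossed belt: β = asin((r1+r2)/C) = asin(14/34) = 24.3157°
wrap1 = wrap2 = π + 2β = 228.6315°
tangent length = C·cosβ = 30.9839
L = (r1+r2)·wrap + 2·C·cosβ = 14·3.9904 + 2·30.9839 = 117.8329

L=117.833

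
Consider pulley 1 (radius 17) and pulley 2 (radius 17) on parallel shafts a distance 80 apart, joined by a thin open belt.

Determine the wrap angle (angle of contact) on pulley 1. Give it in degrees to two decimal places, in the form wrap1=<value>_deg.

wrap1=180.00_deg

open belt: β = asin((r2−r1)/C) = asin(0/80) = 0.0000°
wrap1 = π − 2β = 180.0000°
wrap2 = π + 2β = 180.0000°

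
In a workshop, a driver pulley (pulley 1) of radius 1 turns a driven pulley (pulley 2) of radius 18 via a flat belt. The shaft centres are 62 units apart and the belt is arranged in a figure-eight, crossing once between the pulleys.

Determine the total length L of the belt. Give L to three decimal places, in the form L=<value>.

crossed belt: β = asin((r1+r2)/C) = asin(19/62) = 17.8455°
wrap1 = wrap2 = π + 2β = 215.6910°
tangent length = C·cosβ = 59.0169
L = (r1+r2)·wrap + 2·C·cosβ = 19·3.7645 + 2·59.0169 = 189.5597

L=189.560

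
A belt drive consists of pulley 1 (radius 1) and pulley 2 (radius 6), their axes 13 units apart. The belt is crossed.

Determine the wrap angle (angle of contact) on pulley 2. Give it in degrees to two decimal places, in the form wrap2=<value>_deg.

crossed belt: β = asin((r1+r2)/C) = asin(7/13) = 32.5790°
wrap1 = wrap2 = π + 2β = 245.1579°

wrap2=245.16_deg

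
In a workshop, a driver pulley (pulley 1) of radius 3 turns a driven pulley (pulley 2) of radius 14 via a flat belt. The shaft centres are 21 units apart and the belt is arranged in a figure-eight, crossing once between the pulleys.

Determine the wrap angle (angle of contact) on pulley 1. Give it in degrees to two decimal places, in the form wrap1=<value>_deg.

crossed belt: β = asin((r1+r2)/C) = asin(17/21) = 54.0494°
wrap1 = wrap2 = π + 2β = 288.0989°

wrap1=288.10_deg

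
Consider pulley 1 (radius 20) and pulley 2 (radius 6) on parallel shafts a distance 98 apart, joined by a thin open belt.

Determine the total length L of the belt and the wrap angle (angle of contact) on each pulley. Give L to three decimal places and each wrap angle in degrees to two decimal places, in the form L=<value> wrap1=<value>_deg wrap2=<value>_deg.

L=279.685 wrap1=196.43_deg wrap2=163.57_deg

open belt: β = asin((r2−r1)/C) = asin(-14/98) = -8.2132°
wrap1 = π − 2β = 196.4264°
wrap2 = π + 2β = 163.5736°
tangent length = C·cosβ = 96.9948
L = r1·wrap1 + r2·wrap2 + 2·C·cosβ = 20·3.4283 + 6·2.8549 + 2·96.9948 = 279.6848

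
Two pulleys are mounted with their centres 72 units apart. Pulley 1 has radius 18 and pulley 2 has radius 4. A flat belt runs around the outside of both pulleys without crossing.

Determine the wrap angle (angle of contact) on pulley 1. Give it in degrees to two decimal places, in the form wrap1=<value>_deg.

wrap1=202.42_deg

open belt: β = asin((r2−r1)/C) = asin(-14/72) = -11.2123°
wrap1 = π − 2β = 202.4245°
wrap2 = π + 2β = 157.5755°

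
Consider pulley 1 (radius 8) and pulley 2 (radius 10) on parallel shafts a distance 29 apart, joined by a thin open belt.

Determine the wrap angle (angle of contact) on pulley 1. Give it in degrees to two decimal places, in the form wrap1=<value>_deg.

wrap1=172.09_deg

open belt: β = asin((r2−r1)/C) = asin(2/29) = 3.9546°
wrap1 = π − 2β = 172.0909°
wrap2 = π + 2β = 187.9091°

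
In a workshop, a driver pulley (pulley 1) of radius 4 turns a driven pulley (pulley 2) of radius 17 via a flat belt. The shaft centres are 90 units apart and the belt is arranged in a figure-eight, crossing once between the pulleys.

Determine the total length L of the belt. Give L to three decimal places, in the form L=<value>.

L=250.896

crossed belt: β = asin((r1+r2)/C) = asin(21/90) = 13.4934°
wrap1 = wrap2 = π + 2β = 206.9868°
tangent length = C·cosβ = 87.5157
L = (r1+r2)·wrap + 2·C·cosβ = 21·3.6126 + 2·87.5157 = 250.8960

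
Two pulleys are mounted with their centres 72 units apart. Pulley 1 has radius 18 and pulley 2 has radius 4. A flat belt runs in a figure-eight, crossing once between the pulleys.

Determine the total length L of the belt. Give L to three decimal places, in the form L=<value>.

crossed belt: β = asin((r1+r2)/C) = asin(22/72) = 17.7916°
wrap1 = wrap2 = π + 2β = 215.5832°
tangent length = C·cosβ = 68.5565
L = (r1+r2)·wrap + 2·C·cosβ = 22·3.7626 + 2·68.5565 = 219.8911

L=219.891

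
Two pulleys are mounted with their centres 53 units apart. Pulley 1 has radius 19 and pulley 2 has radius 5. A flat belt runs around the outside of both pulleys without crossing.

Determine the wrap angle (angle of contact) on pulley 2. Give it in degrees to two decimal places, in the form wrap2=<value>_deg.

open belt: β = asin((r2−r1)/C) = asin(-14/53) = -15.3165°
wrap1 = π − 2β = 210.6330°
wrap2 = π + 2β = 149.3670°

wrap2=149.37_deg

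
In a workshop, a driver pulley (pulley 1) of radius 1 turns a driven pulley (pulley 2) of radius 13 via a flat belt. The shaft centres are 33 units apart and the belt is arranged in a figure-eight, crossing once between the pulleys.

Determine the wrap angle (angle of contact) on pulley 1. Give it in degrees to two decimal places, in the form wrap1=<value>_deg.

wrap1=230.21_deg

crossed belt: β = asin((r1+r2)/C) = asin(14/33) = 25.1027°
wrap1 = wrap2 = π + 2β = 230.2054°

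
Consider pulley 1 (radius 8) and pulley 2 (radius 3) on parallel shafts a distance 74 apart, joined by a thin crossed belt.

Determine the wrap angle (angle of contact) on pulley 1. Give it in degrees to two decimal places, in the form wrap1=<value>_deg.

crossed belt: β = asin((r1+r2)/C) = asin(11/74) = 8.5486°
wrap1 = wrap2 = π + 2β = 197.0972°

wrap1=197.10_deg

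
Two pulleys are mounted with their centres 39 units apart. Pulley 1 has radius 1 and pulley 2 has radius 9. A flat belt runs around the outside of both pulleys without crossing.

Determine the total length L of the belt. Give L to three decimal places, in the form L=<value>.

L=111.063

open belt: β = asin((r2−r1)/C) = asin(8/39) = 11.8370°
wrap1 = π − 2β = 156.3260°
wrap2 = π + 2β = 203.6740°
tangent length = C·cosβ = 38.1707
L = r1·wrap1 + r2·wrap2 + 2·C·cosβ = 1·2.7284 + 9·3.5548 + 2·38.1707 = 111.0628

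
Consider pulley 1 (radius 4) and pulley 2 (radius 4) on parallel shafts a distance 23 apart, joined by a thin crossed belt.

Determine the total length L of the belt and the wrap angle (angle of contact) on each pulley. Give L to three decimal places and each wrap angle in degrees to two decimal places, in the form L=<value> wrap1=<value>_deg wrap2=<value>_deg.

L=73.944 wrap1=220.71_deg wrap2=220.71_deg

crossed belt: β = asin((r1+r2)/C) = asin(8/23) = 20.3544°
wrap1 = wrap2 = π + 2β = 220.7088°
tangent length = C·cosβ = 21.5639
L = (r1+r2)·wrap + 2·C·cosβ = 8·3.8521 + 2·21.5639 = 73.9445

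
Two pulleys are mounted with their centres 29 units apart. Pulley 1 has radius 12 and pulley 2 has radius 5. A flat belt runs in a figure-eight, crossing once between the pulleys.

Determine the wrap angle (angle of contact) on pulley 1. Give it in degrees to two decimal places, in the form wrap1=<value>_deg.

crossed belt: β = asin((r1+r2)/C) = asin(17/29) = 35.8883°
wrap1 = wrap2 = π + 2β = 251.7766°

wrap1=251.78_deg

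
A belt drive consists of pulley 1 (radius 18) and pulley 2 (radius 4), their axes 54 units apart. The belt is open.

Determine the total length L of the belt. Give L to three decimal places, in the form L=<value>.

L=180.765

open belt: β = asin((r2−r1)/C) = asin(-14/54) = -15.0261°
wrap1 = π − 2β = 210.0522°
wrap2 = π + 2β = 149.9478°
tangent length = C·cosβ = 52.1536
L = r1·wrap1 + r2·wrap2 + 2·C·cosβ = 18·3.6661 + 4·2.6171 + 2·52.1536 = 180.7654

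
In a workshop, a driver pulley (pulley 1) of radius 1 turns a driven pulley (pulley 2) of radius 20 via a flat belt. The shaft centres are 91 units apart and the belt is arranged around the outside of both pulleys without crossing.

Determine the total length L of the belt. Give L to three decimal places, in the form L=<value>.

open belt: β = asin((r2−r1)/C) = asin(19/91) = 12.0515°
wrap1 = π − 2β = 155.8970°
wrap2 = π + 2β = 204.1030°
tangent length = C·cosβ = 88.9944
L = r1·wrap1 + r2·wrap2 + 2·C·cosβ = 1·2.7209 + 20·3.5623 + 2·88.9944 = 251.9551

L=251.955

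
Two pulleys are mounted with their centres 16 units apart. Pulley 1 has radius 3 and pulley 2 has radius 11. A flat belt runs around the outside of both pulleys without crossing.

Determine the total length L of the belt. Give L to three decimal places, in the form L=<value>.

open belt: β = asin((r2−r1)/C) = asin(8/16) = 30.0000°
wrap1 = π − 2β = 120.0000°
wrap2 = π + 2β = 240.0000°
tangent length = C·cosβ = 13.8564
L = r1·wrap1 + r2·wrap2 + 2·C·cosβ = 3·2.0944 + 11·4.1888 + 2·13.8564 = 80.0727

L=80.073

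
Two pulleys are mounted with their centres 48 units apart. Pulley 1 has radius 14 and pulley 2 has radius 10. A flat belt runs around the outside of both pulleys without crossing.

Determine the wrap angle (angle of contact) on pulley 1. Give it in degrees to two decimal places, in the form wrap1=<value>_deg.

open belt: β = asin((r2−r1)/C) = asin(-4/48) = -4.7802°
wrap1 = π − 2β = 189.5604°
wrap2 = π + 2β = 170.4396°

wrap1=189.56_deg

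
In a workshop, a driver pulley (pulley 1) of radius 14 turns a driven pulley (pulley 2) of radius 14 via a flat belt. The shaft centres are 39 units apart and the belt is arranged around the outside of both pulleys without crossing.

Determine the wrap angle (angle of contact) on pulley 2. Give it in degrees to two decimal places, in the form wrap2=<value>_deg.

wrap2=180.00_deg

open belt: β = asin((r2−r1)/C) = asin(0/39) = 0.0000°
wrap1 = π − 2β = 180.0000°
wrap2 = π + 2β = 180.0000°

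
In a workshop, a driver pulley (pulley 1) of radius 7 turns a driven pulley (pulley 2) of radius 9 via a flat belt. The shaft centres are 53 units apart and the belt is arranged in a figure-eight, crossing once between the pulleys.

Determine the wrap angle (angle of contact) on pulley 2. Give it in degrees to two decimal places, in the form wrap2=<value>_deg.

crossed belt: β = asin((r1+r2)/C) = asin(16/53) = 17.5710°
wrap1 = wrap2 = π + 2β = 215.1419°

wrap2=215.14_deg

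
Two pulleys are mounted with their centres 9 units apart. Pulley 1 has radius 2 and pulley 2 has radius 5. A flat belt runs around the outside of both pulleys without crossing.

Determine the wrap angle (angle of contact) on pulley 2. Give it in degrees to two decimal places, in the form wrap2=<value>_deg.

open belt: β = asin((r2−r1)/C) = asin(3/9) = 19.4712°
wrap1 = π − 2β = 141.0576°
wrap2 = π + 2β = 218.9424°

wrap2=218.94_deg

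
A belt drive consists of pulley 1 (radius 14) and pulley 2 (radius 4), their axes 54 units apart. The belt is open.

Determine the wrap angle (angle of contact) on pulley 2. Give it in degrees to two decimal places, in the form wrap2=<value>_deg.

open belt: β = asin((r2−r1)/C) = asin(-10/54) = -10.6719°
wrap1 = π − 2β = 201.3439°
wrap2 = π + 2β = 158.6561°

wrap2=158.66_deg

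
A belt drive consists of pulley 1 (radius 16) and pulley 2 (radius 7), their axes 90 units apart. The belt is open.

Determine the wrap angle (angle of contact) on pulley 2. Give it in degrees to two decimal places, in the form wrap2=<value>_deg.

open belt: β = asin((r2−r1)/C) = asin(-9/90) = -5.7392°
wrap1 = π − 2β = 191.4783°
wrap2 = π + 2β = 168.5217°

wrap2=168.52_deg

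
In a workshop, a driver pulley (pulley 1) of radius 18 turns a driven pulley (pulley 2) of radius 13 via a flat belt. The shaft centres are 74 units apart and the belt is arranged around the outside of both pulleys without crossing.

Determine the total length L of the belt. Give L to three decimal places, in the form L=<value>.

open belt: β = asin((r2−r1)/C) = asin(-5/74) = -3.8743°
wrap1 = π − 2β = 187.7486°
wrap2 = π + 2β = 172.2514°
tangent length = C·cosβ = 73.8309
L = r1·wrap1 + r2·wrap2 + 2·C·cosβ = 18·3.2768 + 13·3.0064 + 2·73.8309 = 245.7273

L=245.727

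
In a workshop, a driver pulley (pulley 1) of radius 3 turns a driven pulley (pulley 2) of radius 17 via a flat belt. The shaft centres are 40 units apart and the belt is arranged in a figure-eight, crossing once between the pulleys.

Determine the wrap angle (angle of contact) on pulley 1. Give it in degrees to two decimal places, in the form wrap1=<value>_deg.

wrap1=240.00_deg

crossed belt: β = asin((r1+r2)/C) = asin(20/40) = 30.0000°
wrap1 = wrap2 = π + 2β = 240.0000°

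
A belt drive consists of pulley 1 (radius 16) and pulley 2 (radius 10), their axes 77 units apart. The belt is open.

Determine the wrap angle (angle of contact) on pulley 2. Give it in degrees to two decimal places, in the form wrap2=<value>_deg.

open belt: β = asin((r2−r1)/C) = asin(-6/77) = -4.4691°
wrap1 = π − 2β = 188.9383°
wrap2 = π + 2β = 171.0617°

wrap2=171.06_deg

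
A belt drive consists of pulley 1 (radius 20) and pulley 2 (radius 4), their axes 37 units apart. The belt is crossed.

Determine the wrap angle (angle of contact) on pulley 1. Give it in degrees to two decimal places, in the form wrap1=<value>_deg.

crossed belt: β = asin((r1+r2)/C) = asin(24/37) = 40.4398°
wrap1 = wrap2 = π + 2β = 260.8796°

wrap1=260.88_deg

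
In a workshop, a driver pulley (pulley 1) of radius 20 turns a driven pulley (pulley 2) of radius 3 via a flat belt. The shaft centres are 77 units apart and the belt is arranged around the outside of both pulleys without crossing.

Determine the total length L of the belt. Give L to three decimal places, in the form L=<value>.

open belt: β = asin((r2−r1)/C) = asin(-17/77) = -12.7548°
wrap1 = π − 2β = 205.5096°
wrap2 = π + 2β = 154.4904°
tangent length = C·cosβ = 75.0999
L = r1·wrap1 + r2·wrap2 + 2·C·cosβ = 20·3.5868 + 3·2.6964 + 2·75.0999 = 230.0254

L=230.025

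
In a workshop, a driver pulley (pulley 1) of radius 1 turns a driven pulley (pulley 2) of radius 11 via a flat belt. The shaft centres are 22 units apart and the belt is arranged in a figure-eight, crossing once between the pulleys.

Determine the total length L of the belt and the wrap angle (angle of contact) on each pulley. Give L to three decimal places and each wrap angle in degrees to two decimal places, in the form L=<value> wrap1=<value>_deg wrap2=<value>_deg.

crossed belt: β = asin((r1+r2)/C) = asin(12/22) = 33.0557°
wrap1 = wrap2 = π + 2β = 246.1115°
tangent length = C·cosβ = 18.4391
L = (r1+r2)·wrap + 2·C·cosβ = 12·4.2955 + 2·18.4391 = 88.4236

L=88.424 wrap1=246.11_deg wrap2=246.11_deg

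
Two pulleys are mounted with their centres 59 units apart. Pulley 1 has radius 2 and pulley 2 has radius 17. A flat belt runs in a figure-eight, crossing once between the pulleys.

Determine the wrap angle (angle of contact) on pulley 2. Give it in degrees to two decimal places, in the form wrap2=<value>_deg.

wrap2=217.57_deg

crossed belt: β = asin((r1+r2)/C) = asin(19/59) = 18.7860°
wrap1 = wrap2 = π + 2β = 217.5719°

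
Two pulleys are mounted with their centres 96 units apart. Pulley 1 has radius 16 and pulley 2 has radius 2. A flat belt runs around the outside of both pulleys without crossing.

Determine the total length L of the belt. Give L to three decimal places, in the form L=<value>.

open belt: β = asin((r2−r1)/C) = asin(-14/96) = -8.3855°
wrap1 = π − 2β = 196.7711°
wrap2 = π + 2β = 163.2289°
tangent length = C·cosβ = 94.9737
L = r1·wrap1 + r2·wrap2 + 2·C·cosβ = 16·3.4343 + 2·2.8489 + 2·94.9737 = 250.5940

L=250.594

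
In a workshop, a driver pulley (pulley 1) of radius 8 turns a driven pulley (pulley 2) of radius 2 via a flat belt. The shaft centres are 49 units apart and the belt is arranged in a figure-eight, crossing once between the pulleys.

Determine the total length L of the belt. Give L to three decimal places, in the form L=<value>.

L=131.464

crossed belt: β = asin((r1+r2)/C) = asin(10/49) = 11.7757°
wrap1 = wrap2 = π + 2β = 203.5515°
tangent length = C·cosβ = 47.9687
L = (r1+r2)·wrap + 2·C·cosβ = 10·3.5526 + 2·47.9687 = 131.4639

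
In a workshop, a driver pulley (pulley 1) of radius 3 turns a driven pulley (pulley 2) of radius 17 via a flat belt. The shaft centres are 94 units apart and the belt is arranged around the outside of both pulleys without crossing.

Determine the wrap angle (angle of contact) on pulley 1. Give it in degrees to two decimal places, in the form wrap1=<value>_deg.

wrap1=162.87_deg

open belt: β = asin((r2−r1)/C) = asin(14/94) = 8.5653°
wrap1 = π − 2β = 162.8694°
wrap2 = π + 2β = 197.1306°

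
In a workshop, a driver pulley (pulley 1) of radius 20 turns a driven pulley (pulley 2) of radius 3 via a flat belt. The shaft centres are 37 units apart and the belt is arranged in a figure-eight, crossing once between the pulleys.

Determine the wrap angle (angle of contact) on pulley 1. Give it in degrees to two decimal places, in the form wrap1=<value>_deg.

crossed belt: β = asin((r1+r2)/C) = asin(23/37) = 38.4347°
wrap1 = wrap2 = π + 2β = 256.8693°

wrap1=256.87_deg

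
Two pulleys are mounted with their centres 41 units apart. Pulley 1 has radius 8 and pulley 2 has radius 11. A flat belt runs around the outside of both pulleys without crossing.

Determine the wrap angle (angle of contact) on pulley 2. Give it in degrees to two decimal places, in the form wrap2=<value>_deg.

wrap2=188.39_deg

open belt: β = asin((r2−r1)/C) = asin(3/41) = 4.1961°
wrap1 = π − 2β = 171.6078°
wrap2 = π + 2β = 188.3922°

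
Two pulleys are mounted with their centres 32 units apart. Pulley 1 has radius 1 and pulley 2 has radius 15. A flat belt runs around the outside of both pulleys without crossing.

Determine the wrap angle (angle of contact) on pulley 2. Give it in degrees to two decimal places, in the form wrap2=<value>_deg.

wrap2=231.89_deg

open belt: β = asin((r2−r1)/C) = asin(14/32) = 25.9445°
wrap1 = π − 2β = 128.1110°
wrap2 = π + 2β = 231.8890°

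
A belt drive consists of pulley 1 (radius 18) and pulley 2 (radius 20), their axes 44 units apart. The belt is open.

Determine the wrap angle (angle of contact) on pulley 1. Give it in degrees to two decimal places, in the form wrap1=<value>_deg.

wrap1=174.79_deg

open belt: β = asin((r2−r1)/C) = asin(2/44) = 2.6053°
wrap1 = π − 2β = 174.7895°
wrap2 = π + 2β = 185.2105°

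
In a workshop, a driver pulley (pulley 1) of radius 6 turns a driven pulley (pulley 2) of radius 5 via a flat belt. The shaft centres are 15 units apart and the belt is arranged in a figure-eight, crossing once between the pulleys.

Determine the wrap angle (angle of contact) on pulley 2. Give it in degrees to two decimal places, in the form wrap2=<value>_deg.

crossed belt: β = asin((r1+r2)/C) = asin(11/15) = 47.1666°
wrap1 = wrap2 = π + 2β = 274.3331°

wrap2=274.33_deg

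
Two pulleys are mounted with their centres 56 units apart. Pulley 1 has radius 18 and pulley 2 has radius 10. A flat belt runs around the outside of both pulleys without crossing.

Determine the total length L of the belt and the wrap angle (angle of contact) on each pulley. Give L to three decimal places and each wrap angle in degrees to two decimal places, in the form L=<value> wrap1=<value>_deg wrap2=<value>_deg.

open belt: β = asin((r2−r1)/C) = asin(-8/56) = -8.2132°
wrap1 = π − 2β = 196.4264°
wrap2 = π + 2β = 163.5736°
tangent length = C·cosβ = 55.4256
L = r1·wrap1 + r2·wrap2 + 2·C·cosβ = 18·3.4283 + 10·2.8549 + 2·55.4256 = 201.1094

L=201.109 wrap1=196.43_deg wrap2=163.57_deg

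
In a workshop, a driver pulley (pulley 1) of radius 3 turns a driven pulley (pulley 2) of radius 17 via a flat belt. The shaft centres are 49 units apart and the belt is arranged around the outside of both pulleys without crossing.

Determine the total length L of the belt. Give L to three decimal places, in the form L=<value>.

L=164.860

open belt: β = asin((r2−r1)/C) = asin(14/49) = 16.6015°
wrap1 = π − 2β = 146.7969°
wrap2 = π + 2β = 213.2031°
tangent length = C·cosβ = 46.9574
L = r1·wrap1 + r2·wrap2 + 2·C·cosβ = 3·2.5621 + 17·3.7211 + 2·46.9574 = 164.8598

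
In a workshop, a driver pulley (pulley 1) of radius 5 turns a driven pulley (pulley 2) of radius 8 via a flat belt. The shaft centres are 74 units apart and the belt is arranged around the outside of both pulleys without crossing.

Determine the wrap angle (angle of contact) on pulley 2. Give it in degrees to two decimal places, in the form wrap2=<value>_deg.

open belt: β = asin((r2−r1)/C) = asin(3/74) = 2.3234°
wrap1 = π − 2β = 175.3531°
wrap2 = π + 2β = 184.6469°

wrap2=184.65_deg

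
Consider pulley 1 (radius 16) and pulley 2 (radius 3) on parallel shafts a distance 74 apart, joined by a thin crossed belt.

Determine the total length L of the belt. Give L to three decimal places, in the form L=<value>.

crossed belt: β = asin((r1+r2)/C) = asin(19/74) = 14.8777°
wrap1 = wrap2 = π + 2β = 209.7554°
tangent length = C·cosβ = 71.5192
L = (r1+r2)·wrap + 2·C·cosβ = 19·3.6609 + 2·71.5192 = 212.5960

L=212.596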